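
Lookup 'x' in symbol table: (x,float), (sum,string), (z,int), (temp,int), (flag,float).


Lookup 'x' → type float


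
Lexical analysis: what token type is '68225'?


Pattern: digits only
Type: INTEGER_LITERAL


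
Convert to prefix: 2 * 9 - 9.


left-to-right (same/higher precedence on left): tree is (- (* 2 9) 9)
Prefix: - * 2 9 9


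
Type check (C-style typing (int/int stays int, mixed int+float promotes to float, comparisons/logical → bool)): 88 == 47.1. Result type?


Operand types: int == float
Rule: comparison yields bool
Result type: bool


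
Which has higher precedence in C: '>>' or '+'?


'+' is additive (level 9); '>>' is shift (level 8)
Higher level binds tighter
'+' has higher precedence than '>>'


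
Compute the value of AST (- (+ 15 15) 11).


Evaluate inner: (+ 15 15) = 30
Evaluate root: (- 30 11) = 19
Result: 19


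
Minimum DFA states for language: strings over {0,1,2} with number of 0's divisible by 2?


Track (count of 0) mod 2: states 0..1, accept at 0
Minimal DFA: 2 states


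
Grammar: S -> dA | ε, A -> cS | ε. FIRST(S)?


Per alternative of S: FIRST(dA) = {d}; FIRST(ε) = {ε}
FIRST(S) = {d, ε}


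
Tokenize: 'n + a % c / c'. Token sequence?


Scan left to right, longest-match per lexeme
Tokens: ID(n), OP(+), ID(a), OP(%), ID(c), OP(/), ID(c)


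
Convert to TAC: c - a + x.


Break into single-operator statements:
t1 = c - a
t2 = t1 + x


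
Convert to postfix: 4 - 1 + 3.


Left to right (same or higher precedence on left)
Postfix: 4 1 - 3 +


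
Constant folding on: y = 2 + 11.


2 + 11 = 13 at compile time
Optimized: y = 13


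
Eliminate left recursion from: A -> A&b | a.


Left-recursive alternatives: A&b; non-recursive: a
Introduce A': A -> aA', A' -> &bA' | ε


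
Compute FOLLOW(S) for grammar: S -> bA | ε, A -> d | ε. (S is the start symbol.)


$ ∈ FOLLOW(S). For each A -> αBβ: add FIRST(β)\{ε} to FOLLOW(B); if β nullable, add FOLLOW(A).
FOLLOW(S) = {$}


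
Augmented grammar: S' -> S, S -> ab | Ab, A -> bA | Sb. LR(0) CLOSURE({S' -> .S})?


Start: S' -> .S
For each item with dot before a nonterminal B, add B -> .γ for every B-production
Closure: [S' -> .S, S -> .ab, S -> .Ab, A -> .bA, A -> .Sb]


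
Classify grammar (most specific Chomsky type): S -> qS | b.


Right-linear: every RHS is a terminal or a terminal followed by one nonterminal
Classification: Type 3 (Regular)


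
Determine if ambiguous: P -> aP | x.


right-linear, alternatives start with distinct terminals 'a' vs 'x': unique leftmost derivation
Unambiguous


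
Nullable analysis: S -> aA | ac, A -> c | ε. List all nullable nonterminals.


A nonterminal is nullable iff some alternative derives ε (directly, or every symbol in it is nullable)
Nullable: {A}


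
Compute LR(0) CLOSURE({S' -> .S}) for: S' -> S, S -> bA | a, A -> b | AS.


Start: S' -> .S
For each item with dot before a nonterminal B, add B -> .γ for every B-production
Closure: [S' -> .S, S -> .bA, S -> .a]


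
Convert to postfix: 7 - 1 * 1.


* has higher precedence, evaluate 1*1 first
Postfix: 7 1 1 * -


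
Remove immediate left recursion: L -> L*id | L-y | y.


Left-recursive alternatives: L*id, L-y; non-recursive: y
Introduce L': L -> yL', L' -> *idL' | -yL' | ε


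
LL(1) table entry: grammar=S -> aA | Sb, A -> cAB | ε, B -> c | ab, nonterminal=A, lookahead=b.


For [A, b]: ε is nullable and 'b' ∈ FOLLOW(A)
Entry: A -> ε


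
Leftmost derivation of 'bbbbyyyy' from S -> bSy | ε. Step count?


Derivation: S => bSy => bbSyy => bbbSyyy => bbbbSyyyy => bbbbyyyy
Steps: 5


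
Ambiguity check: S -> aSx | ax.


balanced a^n…x^n: each string has a unique parse
Unambiguous


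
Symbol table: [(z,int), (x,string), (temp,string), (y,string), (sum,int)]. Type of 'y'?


Lookup 'y' → type string


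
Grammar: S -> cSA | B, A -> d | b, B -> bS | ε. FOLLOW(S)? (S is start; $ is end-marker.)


$ ∈ FOLLOW(S). For each A -> αBβ: add FIRST(β)\{ε} to FOLLOW(B); if β nullable, add FOLLOW(A).
FOLLOW(S) = {$, b, d}


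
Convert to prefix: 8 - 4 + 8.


left-to-right (same/higher precedence on left): tree is (+ (- 8 4) 8)
Prefix: + - 8 4 8


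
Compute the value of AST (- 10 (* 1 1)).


Evaluate inner: (* 1 1) = 1
Evaluate root: (- 10 1) = 9
Result: 9


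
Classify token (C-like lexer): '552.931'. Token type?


Pattern: digits with a decimal point
Type: FLOAT_LITERAL


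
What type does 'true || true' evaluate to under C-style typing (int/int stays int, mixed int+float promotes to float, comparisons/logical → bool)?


Operand types: bool || bool
Rule: logical operators take bool operands and yield bool
Result type: bool


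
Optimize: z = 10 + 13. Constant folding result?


10 + 13 = 23 at compile time
Optimized: z = 23


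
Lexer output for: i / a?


Scan left to right, longest-match per lexeme
Tokens: ID(i), OP(/), ID(a)


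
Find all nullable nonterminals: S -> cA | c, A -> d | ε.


A nonterminal is nullable iff some alternative derives ε (directly, or every symbol in it is nullable)
Nullable: {A}


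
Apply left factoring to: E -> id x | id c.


Common prefix: 'id'
Factored: E -> id E', E' -> x | c


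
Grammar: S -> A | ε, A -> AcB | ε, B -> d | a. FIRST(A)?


Per alternative of A: FIRST(AcB) = {c}; FIRST(ε) = {ε}
FIRST(A) = {c, ε}


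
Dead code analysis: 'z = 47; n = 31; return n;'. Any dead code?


z is assigned but never read
Dead: 'z = 47'


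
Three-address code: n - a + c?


Break into single-operator statements:
t1 = n - a
t2 = t1 + c


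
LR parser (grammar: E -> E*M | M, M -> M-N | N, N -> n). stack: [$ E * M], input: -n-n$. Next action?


'-' can extend M; shift to build M -> M-N
Action: shift


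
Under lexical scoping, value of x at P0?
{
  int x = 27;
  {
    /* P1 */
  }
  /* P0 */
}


x declared in the same block as P0
x = 27


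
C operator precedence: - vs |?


'-' is additive (level 9); '|' is bitwise OR (level 3)
Higher level binds tighter
'-' has higher precedence than '|'


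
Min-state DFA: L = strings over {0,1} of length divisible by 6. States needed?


Track length mod 6: states 0..5, accept at 0
Minimal DFA: 6 states


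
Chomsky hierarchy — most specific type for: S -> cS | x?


Right-linear: every RHS is a terminal or a terminal followed by one nonterminal
Classification: Type 3 (Regular)


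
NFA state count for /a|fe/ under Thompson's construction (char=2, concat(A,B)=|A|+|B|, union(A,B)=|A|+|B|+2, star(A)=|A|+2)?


Syntax tree has 3 char leaf(s), 1 union(s), 0 star(s)
chars contribute 3×2 = 6; each union adds +2; each star adds +2
Total: 6 + 2 + 0 = 8 states


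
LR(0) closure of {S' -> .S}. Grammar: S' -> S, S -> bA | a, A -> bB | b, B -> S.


Start: S' -> .S
For each item with dot before a nonterminal B, add B -> .γ for every B-production
Closure: [S' -> .S, S -> .bA, S -> .a]


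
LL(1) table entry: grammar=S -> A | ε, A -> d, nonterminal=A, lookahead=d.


For [A, d]: 'd' ∈ FIRST(d)
Entry: A -> d


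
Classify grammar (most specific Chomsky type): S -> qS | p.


Right-linear: every RHS is a terminal or a terminal followed by one nonterminal
Classification: Type 3 (Regular)


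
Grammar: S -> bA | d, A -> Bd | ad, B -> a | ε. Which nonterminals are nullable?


A nonterminal is nullable iff some alternative derives ε (directly, or every symbol in it is nullable)
Nullable: {B}


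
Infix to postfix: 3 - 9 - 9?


Left to right (same or higher precedence on left)
Postfix: 3 9 - 9 -


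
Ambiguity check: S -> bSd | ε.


balanced b^n…d^n: each string has a unique parse
Unambiguous


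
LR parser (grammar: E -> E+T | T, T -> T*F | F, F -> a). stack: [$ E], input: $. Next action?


start symbol E on stack, input exhausted
Action: accept


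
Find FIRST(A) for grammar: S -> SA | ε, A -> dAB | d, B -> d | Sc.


Per alternative of A: FIRST(dAB) = {d}; FIRST(d) = {d}
FIRST(A) = {d}


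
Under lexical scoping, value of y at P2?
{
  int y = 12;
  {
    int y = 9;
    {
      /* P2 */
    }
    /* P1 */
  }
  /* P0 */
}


P2's block does not declare y; resolves to the enclosing declaration at depth 1
y = 9


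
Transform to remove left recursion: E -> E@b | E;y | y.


Left-recursive alternatives: E@b, E;y; non-recursive: y
Introduce E': E -> yE', E' -> @bE' | ;yE' | ε


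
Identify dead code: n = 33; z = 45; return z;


n is assigned but never read
Dead: 'n = 33'


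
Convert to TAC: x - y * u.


Break into single-operator statements:
t1 = y * u
t2 = x - t1


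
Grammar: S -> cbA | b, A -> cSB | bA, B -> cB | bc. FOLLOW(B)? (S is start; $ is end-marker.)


$ ∈ FOLLOW(S). For each A -> αBβ: add FIRST(β)\{ε} to FOLLOW(B); if β nullable, add FOLLOW(A).
FOLLOW(B) = {$, b, c}


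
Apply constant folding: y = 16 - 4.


16 - 4 = 12 at compile time
Optimized: y = 12


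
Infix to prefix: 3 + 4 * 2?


'*' binds tighter: tree is (+ 3 (* 4 2))
Prefix: + 3 * 4 2


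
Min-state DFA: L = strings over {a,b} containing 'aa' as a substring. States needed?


KMP-style automaton: 2 progress states + 1 absorbing accept = 3
Minimal DFA: 3 states


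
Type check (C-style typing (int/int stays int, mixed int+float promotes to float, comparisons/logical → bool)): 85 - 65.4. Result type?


Operand types: int - float
Rule: mixed int/float promotes to float; int/int stays int
Result type: float


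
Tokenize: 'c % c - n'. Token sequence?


Scan left to right, longest-match per lexeme
Tokens: ID(c), OP(%), ID(c), OP(-), ID(n)


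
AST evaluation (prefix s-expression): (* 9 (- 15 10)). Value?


Evaluate inner: (- 15 10) = 5
Evaluate root: (* 9 5) = 45
Result: 45


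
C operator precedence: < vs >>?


'>>' is shift (level 8); '<' is relational (level 7)
Higher level binds tighter
'>>' has higher precedence than '<'


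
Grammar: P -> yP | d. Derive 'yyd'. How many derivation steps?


Derivation: P => yP => yyP => yyd
Steps: 3


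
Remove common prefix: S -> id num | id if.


Common prefix: 'id'
Factored: S -> id S', S' -> num | if


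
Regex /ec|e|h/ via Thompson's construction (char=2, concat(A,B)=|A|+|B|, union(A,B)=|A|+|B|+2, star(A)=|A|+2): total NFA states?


Syntax tree has 4 char leaf(s), 2 union(s), 0 star(s)
chars contribute 4×2 = 8; each union adds +2; each star adds +2
Total: 8 + 4 + 0 = 12 states


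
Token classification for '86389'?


Pattern: digits only
Type: INTEGER_LITERAL


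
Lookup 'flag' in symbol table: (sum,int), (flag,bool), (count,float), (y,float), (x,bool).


Lookup 'flag' → type bool


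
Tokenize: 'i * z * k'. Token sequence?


Scan left to right, longest-match per lexeme
Tokens: ID(i), OP(*), ID(z), OP(*), ID(k)


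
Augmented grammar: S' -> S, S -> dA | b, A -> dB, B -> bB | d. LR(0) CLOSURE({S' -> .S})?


Start: S' -> .S
For each item with dot before a nonterminal B, add B -> .γ for every B-production
Closure: [S' -> .S, S -> .dA, S -> .b]


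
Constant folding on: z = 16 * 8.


16 * 8 = 128 at compile time
Optimized: z = 128


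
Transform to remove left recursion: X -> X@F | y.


Left-recursive alternatives: X@F; non-recursive: y
Introduce X': X -> yX', X' -> @FX' | ε


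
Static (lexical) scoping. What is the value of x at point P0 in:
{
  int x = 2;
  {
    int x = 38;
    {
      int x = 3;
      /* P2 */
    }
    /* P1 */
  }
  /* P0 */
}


x declared in the same block as P0
x = 2


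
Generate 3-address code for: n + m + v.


Break into single-operator statements:
t1 = n + m
t2 = t1 + v


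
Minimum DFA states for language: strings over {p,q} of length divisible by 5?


Track length mod 5: states 0..4, accept at 0
Minimal DFA: 5 states


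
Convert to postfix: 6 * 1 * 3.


Left to right (same or higher precedence on left)
Postfix: 6 1 * 3 *


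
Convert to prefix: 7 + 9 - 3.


left-to-right (same/higher precedence on left): tree is (- (+ 7 9) 3)
Prefix: - + 7 9 3


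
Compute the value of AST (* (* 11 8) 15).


Evaluate inner: (* 11 8) = 88
Evaluate root: (* 88 15) = 1320
Result: 1320


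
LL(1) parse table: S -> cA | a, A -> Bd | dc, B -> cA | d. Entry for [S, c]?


For [S, c]: 'c' ∈ FIRST(cA)
Entry: S -> cA


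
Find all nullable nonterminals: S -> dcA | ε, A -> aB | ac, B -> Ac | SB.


A nonterminal is nullable iff some alternative derives ε (directly, or every symbol in it is nullable)
Nullable: {S}


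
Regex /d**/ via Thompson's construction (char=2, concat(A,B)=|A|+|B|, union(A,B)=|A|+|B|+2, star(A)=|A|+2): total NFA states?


Syntax tree has 1 char leaf(s), 0 union(s), 2 star(s)
chars contribute 1×2 = 2; each union adds +2; each star adds +2
Total: 2 + 0 + 4 = 6 states


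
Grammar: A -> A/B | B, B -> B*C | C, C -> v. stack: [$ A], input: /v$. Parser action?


shift '/' to continue A -> A/B
Action: shift


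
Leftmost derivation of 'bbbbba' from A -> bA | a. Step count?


Derivation: A => bA => bbA => bbbA => bbbbA => bbbbbA => bbbbba
Steps: 6


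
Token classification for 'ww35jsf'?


Pattern: letter/underscore followed by alphanumerics, not a keyword
Type: IDENTIFIER


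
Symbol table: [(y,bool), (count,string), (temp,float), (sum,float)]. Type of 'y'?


Lookup 'y' → type bool


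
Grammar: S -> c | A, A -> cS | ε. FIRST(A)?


Per alternative of A: FIRST(cS) = {c}; FIRST(ε) = {ε}
FIRST(A) = {c, ε}


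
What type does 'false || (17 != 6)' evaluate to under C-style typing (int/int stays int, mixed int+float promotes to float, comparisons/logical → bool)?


Operand types: bool || bool
Rule: logical operators take bool operands and yield bool
Result type: bool


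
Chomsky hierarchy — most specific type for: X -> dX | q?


Right-linear: every RHS is a terminal or a terminal followed by one nonterminal
Classification: Type 3 (Regular)


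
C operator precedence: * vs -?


'*' is multiplicative (level 10); '-' is additive (level 9)
Higher level binds tighter
'*' has higher precedence than '-'


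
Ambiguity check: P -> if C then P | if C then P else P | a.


dangling else: 'if C then if C then a else a' parses two ways
Ambiguous


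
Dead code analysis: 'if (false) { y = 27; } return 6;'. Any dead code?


condition is constant false, so the whole block is unreachable
Dead: 'if (false) { y = 27; }'


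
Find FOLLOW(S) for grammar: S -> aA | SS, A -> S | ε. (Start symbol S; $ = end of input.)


$ ∈ FOLLOW(S). For each A -> αBβ: add FIRST(β)\{ε} to FOLLOW(B); if β nullable, add FOLLOW(A).
FOLLOW(S) = {$, a}


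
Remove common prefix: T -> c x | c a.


Common prefix: 'c'
Factored: T -> c T', T' -> x | a


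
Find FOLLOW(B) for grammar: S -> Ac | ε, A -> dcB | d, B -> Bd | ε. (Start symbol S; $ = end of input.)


$ ∈ FOLLOW(S). For each A -> αBβ: add FIRST(β)\{ε} to FOLLOW(B); if β nullable, add FOLLOW(A).
FOLLOW(B) = {c, d}


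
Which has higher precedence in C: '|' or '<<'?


'<<' is shift (level 8); '|' is bitwise OR (level 3)
Higher level binds tighter
'<<' has higher precedence than '|'


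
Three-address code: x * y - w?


Break into single-operator statements:
t1 = x * y
t2 = t1 - w


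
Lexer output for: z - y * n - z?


Scan left to right, longest-match per lexeme
Tokens: ID(z), OP(-), ID(y), OP(*), ID(n), OP(-), ID(z)


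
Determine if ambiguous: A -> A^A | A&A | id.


'id^id&id' has two parse trees (no precedence encoded between ^ and &)
Ambiguous


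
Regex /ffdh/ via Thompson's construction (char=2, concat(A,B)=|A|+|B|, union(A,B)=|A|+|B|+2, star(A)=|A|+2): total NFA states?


Syntax tree has 4 char leaf(s), 0 union(s), 0 star(s)
chars contribute 4×2 = 8; each union adds +2; each star adds +2
Total: 8 + 0 + 0 = 8 states


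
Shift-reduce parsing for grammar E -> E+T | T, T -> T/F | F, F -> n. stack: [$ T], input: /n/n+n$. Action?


shift '/' to continue T -> T/F
Action: shift


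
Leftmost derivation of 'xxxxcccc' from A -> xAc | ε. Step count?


Derivation: A => xAc => xxAcc => xxxAccc => xxxxAcccc => xxxxcccc
Steps: 5


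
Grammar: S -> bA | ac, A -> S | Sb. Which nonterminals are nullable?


A nonterminal is nullable iff some alternative derives ε (directly, or every symbol in it is nullable)
Nullable: {}


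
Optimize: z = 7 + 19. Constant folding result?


7 + 19 = 26 at compile time
Optimized: z = 26


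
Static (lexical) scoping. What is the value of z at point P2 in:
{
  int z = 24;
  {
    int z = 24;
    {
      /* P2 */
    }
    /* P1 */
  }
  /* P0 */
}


P2's block does not declare z; resolves to the enclosing declaration at depth 1
z = 24


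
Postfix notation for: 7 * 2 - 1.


Left to right (same or higher precedence on left)
Postfix: 7 2 * 1 -


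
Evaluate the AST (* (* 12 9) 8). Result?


Evaluate inner: (* 12 9) = 108
Evaluate root: (* 108 8) = 864
Result: 864


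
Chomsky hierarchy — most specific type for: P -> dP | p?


Right-linear: every RHS is a terminal or a terminal followed by one nonterminal
Classification: Type 3 (Regular)


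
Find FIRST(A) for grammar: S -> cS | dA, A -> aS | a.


Per alternative of A: FIRST(aS) = {a}; FIRST(a) = {a}
FIRST(A) = {a}


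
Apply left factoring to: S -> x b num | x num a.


Common prefix: 'x'
Factored: S -> x S', S' -> b num | num a


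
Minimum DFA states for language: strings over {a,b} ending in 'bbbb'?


Track the longest suffix of input matching a prefix of 'bbbb': 5 classes (prefixes of length 0..4)
Minimal DFA: 5 states


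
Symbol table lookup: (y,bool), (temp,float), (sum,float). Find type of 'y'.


Lookup 'y' → type bool


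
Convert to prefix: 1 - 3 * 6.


'*' binds tighter: tree is (- 1 (* 3 6))
Prefix: - 1 * 3 6


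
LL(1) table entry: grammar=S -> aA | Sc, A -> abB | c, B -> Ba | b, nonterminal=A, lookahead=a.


For [A, a]: 'a' ∈ FIRST(abB)
Entry: A -> abB


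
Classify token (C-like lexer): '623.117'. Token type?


Pattern: digits with a decimal point
Type: FLOAT_LITERAL


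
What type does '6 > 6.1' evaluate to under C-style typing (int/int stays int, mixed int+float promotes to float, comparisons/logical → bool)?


Operand types: int > float
Rule: comparison yields bool
Result type: bool


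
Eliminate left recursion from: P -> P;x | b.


Left-recursive alternatives: P;x; non-recursive: b
Introduce P': P -> bP', P' -> ;xP' | ε


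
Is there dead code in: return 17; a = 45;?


statement follows a return and is unreachable
Dead: 'a = 45'


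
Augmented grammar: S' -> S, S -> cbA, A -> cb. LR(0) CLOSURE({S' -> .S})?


Start: S' -> .S
For each item with dot before a nonterminal B, add B -> .γ for every B-production
Closure: [S' -> .S, S -> .cbA]


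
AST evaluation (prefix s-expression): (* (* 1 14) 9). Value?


Evaluate inner: (* 1 14) = 14
Evaluate root: (* 14 9) = 126
Result: 126


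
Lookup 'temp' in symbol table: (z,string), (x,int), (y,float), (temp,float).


Lookup 'temp' → type float


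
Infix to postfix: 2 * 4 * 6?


Left to right (same or higher precedence on left)
Postfix: 2 4 * 6 *


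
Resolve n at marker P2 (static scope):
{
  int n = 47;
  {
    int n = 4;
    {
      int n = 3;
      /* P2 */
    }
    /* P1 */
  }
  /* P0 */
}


n declared in the same block as P2
n = 3


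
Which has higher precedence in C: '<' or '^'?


'<' is relational (level 7); '^' is bitwise XOR (level 4)
Higher level binds tighter
'<' has higher precedence than '^'


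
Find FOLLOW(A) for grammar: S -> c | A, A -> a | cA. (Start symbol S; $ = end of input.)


$ ∈ FOLLOW(S). For each A -> αBβ: add FIRST(β)\{ε} to FOLLOW(B); if β nullable, add FOLLOW(A).
FOLLOW(A) = {$}


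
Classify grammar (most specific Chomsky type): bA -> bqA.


LHS has context (more than one symbol) and |LHS| ≤ |RHS|
Classification: Type 1 (Context-Sensitive)


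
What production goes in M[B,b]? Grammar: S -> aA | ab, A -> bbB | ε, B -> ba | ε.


For [B, b]: 'b' ∈ FIRST(ba)
Entry: B -> ba


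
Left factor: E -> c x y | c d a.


Common prefix: 'c'
Factored: E -> c E', E' -> x y | d a


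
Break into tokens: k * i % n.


Scan left to right, longest-match per lexeme
Tokens: ID(k), OP(*), ID(i), OP(%), ID(n)


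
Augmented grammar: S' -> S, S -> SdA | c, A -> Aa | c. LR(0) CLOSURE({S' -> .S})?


Start: S' -> .S
For each item with dot before a nonterminal B, add B -> .γ for every B-production
Closure: [S' -> .S, S -> .SdA, S -> .c]


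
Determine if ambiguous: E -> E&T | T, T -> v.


precedence layered via separate nonterminal T: deterministic
Unambiguous


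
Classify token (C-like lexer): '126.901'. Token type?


Pattern: digits with a decimal point
Type: FLOAT_LITERAL


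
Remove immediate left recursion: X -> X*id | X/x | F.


Left-recursive alternatives: X*id, X/x; non-recursive: F
Introduce X': X -> FX', X' -> *idX' | /xX' | ε


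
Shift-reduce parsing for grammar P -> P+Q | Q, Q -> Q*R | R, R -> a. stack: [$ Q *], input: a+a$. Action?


no handle; shift 'a'
Action: shift


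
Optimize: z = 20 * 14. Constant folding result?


20 * 14 = 280 at compile time
Optimized: z = 280


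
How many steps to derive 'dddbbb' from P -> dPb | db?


Derivation: P => dPb => ddPbb => dddbbb
Steps: 3


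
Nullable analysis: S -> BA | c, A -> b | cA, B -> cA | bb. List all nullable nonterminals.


A nonterminal is nullable iff some alternative derives ε (directly, or every symbol in it is nullable)
Nullable: {}


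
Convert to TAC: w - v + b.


Break into single-operator statements:
t1 = w - v
t2 = t1 + b


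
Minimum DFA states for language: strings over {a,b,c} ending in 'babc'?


Track the longest suffix of input matching a prefix of 'babc': 5 classes (prefixes of length 0..4)
Minimal DFA: 5 states


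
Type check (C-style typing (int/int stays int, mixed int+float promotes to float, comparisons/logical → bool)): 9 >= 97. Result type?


Operand types: int >= int
Rule: comparison yields bool
Result type: bool


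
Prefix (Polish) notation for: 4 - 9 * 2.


'*' binds tighter: tree is (- 4 (* 9 2))
Prefix: - 4 * 9 2


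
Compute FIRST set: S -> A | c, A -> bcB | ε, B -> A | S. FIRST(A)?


Per alternative of A: FIRST(bcB) = {b}; FIRST(ε) = {ε}
FIRST(A) = {b, ε}


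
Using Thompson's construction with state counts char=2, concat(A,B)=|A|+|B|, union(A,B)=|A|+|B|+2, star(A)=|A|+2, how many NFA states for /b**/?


Syntax tree has 1 char leaf(s), 0 union(s), 2 star(s)
chars contribute 1×2 = 2; each union adds +2; each star adds +2
Total: 2 + 0 + 4 = 6 states


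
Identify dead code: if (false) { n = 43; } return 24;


condition is constant false, so the whole block is unreachable
Dead: 'if (false) { n = 43; }'


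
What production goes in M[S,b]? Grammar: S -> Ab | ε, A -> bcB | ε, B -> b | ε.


For [S, b]: 'b' ∈ FIRST(Ab)
Entry: S -> Ab


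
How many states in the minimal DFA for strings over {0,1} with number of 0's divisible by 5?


Track (count of 0) mod 5: states 0..4, accept at 0
Minimal DFA: 5 states


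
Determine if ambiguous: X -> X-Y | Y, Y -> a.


precedence layered via separate nonterminal Y: deterministic
Unambiguous


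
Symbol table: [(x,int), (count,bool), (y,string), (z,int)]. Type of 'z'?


Lookup 'z' → type int


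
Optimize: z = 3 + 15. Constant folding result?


3 + 15 = 18 at compile time
Optimized: z = 18


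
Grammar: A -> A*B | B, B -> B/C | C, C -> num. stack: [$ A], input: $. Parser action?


start symbol A on stack, input exhausted
Action: accept


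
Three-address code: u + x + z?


Break into single-operator statements:
t1 = u + x
t2 = t1 + z


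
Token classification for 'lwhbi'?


Pattern: letter/underscore followed by alphanumerics, not a keyword
Type: IDENTIFIER


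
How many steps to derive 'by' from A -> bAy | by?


Derivation: A => by
Steps: 1


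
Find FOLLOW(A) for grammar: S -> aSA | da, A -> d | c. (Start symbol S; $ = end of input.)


$ ∈ FOLLOW(S). For each A -> αBβ: add FIRST(β)\{ε} to FOLLOW(B); if β nullable, add FOLLOW(A).
FOLLOW(A) = {$, c, d}


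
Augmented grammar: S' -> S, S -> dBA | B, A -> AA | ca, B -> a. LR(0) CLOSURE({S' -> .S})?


Start: S' -> .S
For each item with dot before a nonterminal B, add B -> .γ for every B-production
Closure: [S' -> .S, S -> .dBA, S -> .B, B -> .a]


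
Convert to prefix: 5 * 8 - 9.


left-to-right (same/higher precedence on left): tree is (- (* 5 8) 9)
Prefix: - * 5 8 9


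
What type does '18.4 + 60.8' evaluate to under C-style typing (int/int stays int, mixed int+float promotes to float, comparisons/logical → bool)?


Operand types: float + float
Rule: mixed int/float promotes to float; int/int stays int
Result type: float


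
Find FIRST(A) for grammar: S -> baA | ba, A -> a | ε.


Per alternative of A: FIRST(a) = {a}; FIRST(ε) = {ε}
FIRST(A) = {a, ε}


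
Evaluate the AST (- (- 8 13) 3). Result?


Evaluate inner: (- 8 13) = -5
Evaluate root: (- -5 3) = -8
Result: -8


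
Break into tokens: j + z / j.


Scan left to right, longest-match per lexeme
Tokens: ID(j), OP(+), ID(z), OP(/), ID(j)


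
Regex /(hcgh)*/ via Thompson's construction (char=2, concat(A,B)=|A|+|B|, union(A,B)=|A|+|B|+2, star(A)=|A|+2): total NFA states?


Syntax tree has 4 char leaf(s), 0 union(s), 1 star(s)
chars contribute 4×2 = 8; each union adds +2; each star adds +2
Total: 8 + 0 + 2 = 10 states


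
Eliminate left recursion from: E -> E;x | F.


Left-recursive alternatives: E;x; non-recursive: F
Introduce E': E -> FE', E' -> ;xE' | ε


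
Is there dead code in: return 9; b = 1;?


statement follows a return and is unreachable
Dead: 'b = 1'


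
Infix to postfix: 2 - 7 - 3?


Left to right (same or higher precedence on left)
Postfix: 2 7 - 3 -


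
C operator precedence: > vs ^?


'>' is relational (level 7); '^' is bitwise XOR (level 4)
Higher level binds tighter
'>' has higher precedence than '^'


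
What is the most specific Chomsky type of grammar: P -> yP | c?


Right-linear: every RHS is a terminal or a terminal followed by one nonterminal
Classification: Type 3 (Regular)


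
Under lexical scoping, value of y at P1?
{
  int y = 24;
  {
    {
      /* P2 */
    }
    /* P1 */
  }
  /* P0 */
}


P1's block does not declare y; resolves to the enclosing declaration at depth 0
y = 24


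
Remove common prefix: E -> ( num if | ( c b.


Common prefix: '('
Factored: E -> ( E', E' -> num if | c b


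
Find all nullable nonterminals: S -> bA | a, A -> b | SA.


A nonterminal is nullable iff some alternative derives ε (directly, or every symbol in it is nullable)
Nullable: {}


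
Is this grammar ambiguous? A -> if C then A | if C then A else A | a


dangling else: 'if C then if C then a else a' parses two ways
Ambiguous


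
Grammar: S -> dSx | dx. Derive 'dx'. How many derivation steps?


Derivation: S => dx
Steps: 1


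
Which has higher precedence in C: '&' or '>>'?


'>>' is shift (level 8); '&' is bitwise AND (level 5)
Higher level binds tighter
'>>' has higher precedence than '&'


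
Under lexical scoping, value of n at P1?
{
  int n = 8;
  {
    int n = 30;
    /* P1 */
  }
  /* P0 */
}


n declared in the same block as P1
n = 30


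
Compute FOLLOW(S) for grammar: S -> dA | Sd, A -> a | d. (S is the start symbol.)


$ ∈ FOLLOW(S). For each A -> αBβ: add FIRST(β)\{ε} to FOLLOW(B); if β nullable, add FOLLOW(A).
FOLLOW(S) = {$, d}


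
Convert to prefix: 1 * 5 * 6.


left-to-right (same/higher precedence on left): tree is (* (* 1 5) 6)
Prefix: * * 1 5 6


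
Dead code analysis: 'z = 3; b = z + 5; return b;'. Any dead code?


z is read by b's definition; b is returned
No dead code


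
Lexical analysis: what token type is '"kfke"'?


Pattern: double-quoted sequence
Type: STRING_LITERAL


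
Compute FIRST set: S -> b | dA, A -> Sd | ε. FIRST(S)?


Per alternative of S: FIRST(b) = {b}; FIRST(dA) = {d}
FIRST(S) = {b, d}


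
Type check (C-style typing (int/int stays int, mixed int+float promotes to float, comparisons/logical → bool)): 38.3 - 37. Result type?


Operand types: float - int
Rule: mixed int/float promotes to float; int/int stays int
Result type: float


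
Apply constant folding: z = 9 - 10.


9 - 10 = -1 at compile time
Optimized: z = -1


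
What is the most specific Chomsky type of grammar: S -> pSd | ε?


Single nonterminal LHS, but p^n d^n is not regular
Classification: Type 2 (Context-Free)


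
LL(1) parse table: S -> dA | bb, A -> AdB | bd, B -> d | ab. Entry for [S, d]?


For [S, d]: 'd' ∈ FIRST(dA)
Entry: S -> dA


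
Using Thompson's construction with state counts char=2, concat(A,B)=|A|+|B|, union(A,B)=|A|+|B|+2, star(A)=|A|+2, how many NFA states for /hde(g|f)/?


Syntax tree has 5 char leaf(s), 1 union(s), 0 star(s)
chars contribute 5×2 = 10; each union adds +2; each star adds +2
Total: 10 + 2 + 0 = 12 states


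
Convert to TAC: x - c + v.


Break into single-operator statements:
t1 = x - c
t2 = t1 + v


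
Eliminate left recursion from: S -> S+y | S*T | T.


Left-recursive alternatives: S+y, S*T; non-recursive: T
Introduce S': S -> TS', S' -> +yS' | *TS' | ε


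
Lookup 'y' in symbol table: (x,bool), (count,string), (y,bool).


Lookup 'y' → type bool


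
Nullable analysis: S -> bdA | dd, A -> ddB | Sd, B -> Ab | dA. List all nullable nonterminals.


A nonterminal is nullable iff some alternative derives ε (directly, or every symbol in it is nullable)
Nullable: {}


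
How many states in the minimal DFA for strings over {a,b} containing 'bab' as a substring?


KMP-style automaton: 3 progress states + 1 absorbing accept = 4
Minimal DFA: 4 states


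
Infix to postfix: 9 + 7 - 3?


Left to right (same or higher precedence on left)
Postfix: 9 7 + 3 -


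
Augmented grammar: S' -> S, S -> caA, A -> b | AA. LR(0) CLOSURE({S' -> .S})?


Start: S' -> .S
For each item with dot before a nonterminal B, add B -> .γ for every B-production
Closure: [S' -> .S, S -> .caA]


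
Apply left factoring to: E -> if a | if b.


Common prefix: 'if'
Factored: E -> if E', E' -> a | b


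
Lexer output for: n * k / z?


Scan left to right, longest-match per lexeme
Tokens: ID(n), OP(*), ID(k), OP(/), ID(z)


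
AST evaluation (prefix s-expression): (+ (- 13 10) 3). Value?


Evaluate inner: (- 13 10) = 3
Evaluate root: (+ 3 3) = 6
Result: 6


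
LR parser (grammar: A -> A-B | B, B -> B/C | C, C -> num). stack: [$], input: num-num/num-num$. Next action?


no handle on stack; shift 'num'
Action: shift


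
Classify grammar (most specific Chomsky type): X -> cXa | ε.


Single nonterminal LHS, but c^n a^n is not regular
Classification: Type 2 (Context-Free)


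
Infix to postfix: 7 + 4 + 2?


Left to right (same or higher precedence on left)
Postfix: 7 4 + 2 +


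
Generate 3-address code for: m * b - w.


Break into single-operator statements:
t1 = m * b
t2 = t1 - w


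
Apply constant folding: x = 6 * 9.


6 * 9 = 54 at compile time
Optimized: x = 54


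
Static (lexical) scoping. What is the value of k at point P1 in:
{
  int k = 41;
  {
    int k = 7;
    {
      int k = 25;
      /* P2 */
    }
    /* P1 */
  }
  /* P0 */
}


k declared in the same block as P1
k = 7


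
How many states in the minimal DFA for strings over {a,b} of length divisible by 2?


Track length mod 2: states 0..1, accept at 0
Minimal DFA: 2 states


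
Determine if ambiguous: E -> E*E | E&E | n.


'n*n&n' has two parse trees (no precedence encoded between * and &)
Ambiguous


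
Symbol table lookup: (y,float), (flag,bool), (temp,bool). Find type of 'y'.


Lookup 'y' → type float


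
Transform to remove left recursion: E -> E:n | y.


Left-recursive alternatives: E:n; non-recursive: y
Introduce E': E -> yE', E' -> :nE' | ε


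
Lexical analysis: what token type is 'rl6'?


Pattern: letter/underscore followed by alphanumerics, not a keyword
Type: IDENTIFIER


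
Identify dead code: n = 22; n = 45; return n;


first assignment to n is overwritten before any read
Dead: 'n = 22'


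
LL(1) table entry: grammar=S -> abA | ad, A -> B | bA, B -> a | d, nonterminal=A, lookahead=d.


For [A, d]: 'd' ∈ FIRST(B)
Entry: A -> B


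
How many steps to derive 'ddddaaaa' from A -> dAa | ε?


Derivation: A => dAa => ddAaa => dddAaaa => ddddAaaaa => ddddaaaa
Steps: 5


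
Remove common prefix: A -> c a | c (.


Common prefix: 'c'
Factored: A -> c A', A' -> a | (


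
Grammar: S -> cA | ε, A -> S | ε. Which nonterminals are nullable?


A nonterminal is nullable iff some alternative derives ε (directly, or every symbol in it is nullable)
Nullable: {A, S}


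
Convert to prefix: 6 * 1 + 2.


left-to-right (same/higher precedence on left): tree is (+ (* 6 1) 2)
Prefix: + * 6 1 2


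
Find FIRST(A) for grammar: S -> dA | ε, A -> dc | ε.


Per alternative of A: FIRST(dc) = {d}; FIRST(ε) = {ε}
FIRST(A) = {d, ε}


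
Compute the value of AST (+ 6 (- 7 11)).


Evaluate inner: (- 7 11) = -4
Evaluate root: (+ 6 -4) = 2
Result: 2


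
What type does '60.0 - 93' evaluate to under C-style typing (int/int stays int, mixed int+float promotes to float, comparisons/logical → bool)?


Operand types: float - int
Rule: mixed int/float promotes to float; int/int stays int
Result type: float


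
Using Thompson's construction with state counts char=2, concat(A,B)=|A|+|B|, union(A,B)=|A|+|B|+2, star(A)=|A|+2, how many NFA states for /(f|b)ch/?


Syntax tree has 4 char leaf(s), 1 union(s), 0 star(s)
chars contribute 4×2 = 8; each union adds +2; each star adds +2
Total: 8 + 2 + 0 = 10 states


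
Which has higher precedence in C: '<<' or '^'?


'<<' is shift (level 8); '^' is bitwise XOR (level 4)
Higher level binds tighter
'<<' has higher precedence than '^'


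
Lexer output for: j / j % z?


Scan left to right, longest-match per lexeme
Tokens: ID(j), OP(/), ID(j), OP(%), ID(z)


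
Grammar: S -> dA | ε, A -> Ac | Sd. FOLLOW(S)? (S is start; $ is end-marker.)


$ ∈ FOLLOW(S). For each A -> αBβ: add FIRST(β)\{ε} to FOLLOW(B); if β nullable, add FOLLOW(A).
FOLLOW(S) = {$, d}


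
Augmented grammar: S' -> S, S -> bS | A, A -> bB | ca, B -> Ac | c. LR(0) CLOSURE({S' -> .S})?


Start: S' -> .S
For each item with dot before a nonterminal B, add B -> .γ for every B-production
Closure: [S' -> .S, S -> .bS, S -> .A, A -> .bB, A -> .ca]


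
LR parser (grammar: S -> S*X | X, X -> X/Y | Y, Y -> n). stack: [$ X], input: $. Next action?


lookahead ∉ {/} so X won't extend; reduce S -> X
Action: reduce (S -> X)


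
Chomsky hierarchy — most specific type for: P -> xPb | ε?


Single nonterminal LHS, but x^n b^n is not regular
Classification: Type 2 (Context-Free)


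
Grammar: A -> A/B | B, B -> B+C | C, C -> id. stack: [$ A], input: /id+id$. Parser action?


shift '/' to continue A -> A/B
Action: shift


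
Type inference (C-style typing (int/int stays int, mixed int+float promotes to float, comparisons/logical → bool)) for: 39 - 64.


Operand types: int - int
Rule: mixed int/float promotes to float; int/int stays int
Result type: int


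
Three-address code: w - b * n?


Break into single-operator statements:
t1 = b * n
t2 = w - t1


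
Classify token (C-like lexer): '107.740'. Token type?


Pattern: digits with a decimal point
Type: FLOAT_LITERAL


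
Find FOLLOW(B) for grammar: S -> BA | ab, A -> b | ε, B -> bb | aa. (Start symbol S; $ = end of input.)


$ ∈ FOLLOW(S). For each A -> αBβ: add FIRST(β)\{ε} to FOLLOW(B); if β nullable, add FOLLOW(A).
FOLLOW(B) = {$, b}


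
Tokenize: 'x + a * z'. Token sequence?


Scan left to right, longest-match per lexeme
Tokens: ID(x), OP(+), ID(a), OP(*), ID(z)


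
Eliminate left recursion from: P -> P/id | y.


Left-recursive alternatives: P/id; non-recursive: y
Introduce P': P -> yP', P' -> /idP' | ε


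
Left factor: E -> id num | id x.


Common prefix: 'id'
Factored: E -> id E', E' -> num | x


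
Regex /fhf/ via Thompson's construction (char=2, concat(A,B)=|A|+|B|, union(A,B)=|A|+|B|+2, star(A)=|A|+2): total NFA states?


Syntax tree has 3 char leaf(s), 0 union(s), 0 star(s)
chars contribute 3×2 = 6; each union adds +2; each star adds +2
Total: 6 + 0 + 0 = 6 states


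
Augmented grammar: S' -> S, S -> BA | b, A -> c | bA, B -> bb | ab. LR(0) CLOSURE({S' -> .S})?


Start: S' -> .S
For each item with dot before a nonterminal B, add B -> .γ for every B-production
Closure: [S' -> .S, S -> .BA, S -> .b, B -> .bb, B -> .ab]


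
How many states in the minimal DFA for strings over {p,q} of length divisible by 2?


Track length mod 2: states 0..1, accept at 0
Minimal DFA: 2 states


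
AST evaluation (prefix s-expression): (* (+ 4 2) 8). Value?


Evaluate inner: (+ 4 2) = 6
Evaluate root: (* 6 8) = 48
Result: 48


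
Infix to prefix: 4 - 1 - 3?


left-to-right (same/higher precedence on left): tree is (- (- 4 1) 3)
Prefix: - - 4 1 3


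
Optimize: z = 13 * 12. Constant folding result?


13 * 12 = 156 at compile time
Optimized: z = 156


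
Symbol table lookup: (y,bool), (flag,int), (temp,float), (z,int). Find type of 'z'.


Lookup 'z' → type int


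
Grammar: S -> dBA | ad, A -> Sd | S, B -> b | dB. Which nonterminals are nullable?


A nonterminal is nullable iff some alternative derives ε (directly, or every symbol in it is nullable)
Nullable: {}


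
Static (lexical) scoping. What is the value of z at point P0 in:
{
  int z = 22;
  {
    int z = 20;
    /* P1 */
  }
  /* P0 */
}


z declared in the same block as P0
z = 22


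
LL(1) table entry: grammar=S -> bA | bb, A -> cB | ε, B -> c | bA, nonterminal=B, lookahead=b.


For [B, b]: 'b' ∈ FIRST(bA)
Entry: B -> bA


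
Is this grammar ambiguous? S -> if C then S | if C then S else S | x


dangling else: 'if C then if C then x else x' parses two ways
Ambiguous


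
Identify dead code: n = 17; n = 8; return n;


first assignment to n is overwritten before any read
Dead: 'n = 17'


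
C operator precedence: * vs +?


'*' is multiplicative (level 10); '+' is additive (level 9)
Higher level binds tighter
'*' has higher precedence than '+'


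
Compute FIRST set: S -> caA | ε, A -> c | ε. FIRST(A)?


Per alternative of A: FIRST(c) = {c}; FIRST(ε) = {ε}
FIRST(A) = {c, ε}


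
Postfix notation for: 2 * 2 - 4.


Left to right (same or higher precedence on left)
Postfix: 2 2 * 4 -


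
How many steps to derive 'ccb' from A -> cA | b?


Derivation: A => cA => ccA => ccb
Steps: 3


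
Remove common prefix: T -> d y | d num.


Common prefix: 'd'
Factored: T -> d T', T' -> y | num


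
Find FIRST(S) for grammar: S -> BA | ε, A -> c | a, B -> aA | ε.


Per alternative of S: FIRST(BA) = {a, c}; FIRST(ε) = {ε}
FIRST(S) = {a, c, ε}


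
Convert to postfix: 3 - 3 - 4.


Left to right (same or higher precedence on left)
Postfix: 3 3 - 4 -
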